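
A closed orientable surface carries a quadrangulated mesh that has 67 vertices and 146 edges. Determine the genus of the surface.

4

Every face is a square and each edge borders two faces, so 4F = 2·146, giving F = 73.
χ = V − E + F = 67 − 146 + 73 = -6.
For a closed orientable surface χ = 2 − 2g, so g = (2 − (-6))/2 = 4.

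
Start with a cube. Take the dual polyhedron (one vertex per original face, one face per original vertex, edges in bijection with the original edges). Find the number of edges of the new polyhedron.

The base solid has V = 8, E = 12, F = 6.
The dual swaps V and F and preserves E: V′ = F = 6, E′ = E = 12, F′ = V = 8.

12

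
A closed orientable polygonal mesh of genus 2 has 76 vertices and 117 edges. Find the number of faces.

39

For a closed orientable surface of genus 2, χ = 2 − 2·2 = -2.
F = -2 − V + E = -2 − 76 + 117 = 39.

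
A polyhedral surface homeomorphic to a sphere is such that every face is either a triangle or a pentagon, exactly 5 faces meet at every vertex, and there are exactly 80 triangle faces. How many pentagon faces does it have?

12

Let x be the number of pentagons; then F = 80 + x.
Edge–face incidences: 2E = 3·80 + 5·x = 240 + 5x.
Every vertex has degree 5, so 5V = 2E.
Euler: V − E + F = 2 ⇒ (2E)/5 − E + (80 + x) = 2.
Multiply by 10: 2·(2E) − 5·(2E) + 10·(80 + x) = 20, i.e. 800 + 10x − 3·(240 + 5x) = 20.
Collecting terms: −5x + 80 = 20, so −5x = −60, so x = 12.
Then 2E = 240 + 5·12 = 300, so E = 150, V = 2E/5 = 60, F = 80 + 12 = 92.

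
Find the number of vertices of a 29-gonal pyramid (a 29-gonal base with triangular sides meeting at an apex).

A pyramid on an n-gon base has one n-gon and n triangles: V = 29 + 1 = 30, E = 2·29 = 58, F = 29 + 1 = 30.

30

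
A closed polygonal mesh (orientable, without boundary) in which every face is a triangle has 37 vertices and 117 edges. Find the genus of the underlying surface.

Every face is a triangle and each edge borders two faces, so 3F = 2·117, giving F = 78.
χ = V − E + F = 37 − 117 + 78 = -2.
For a closed orientable surface χ = 2 − 2g, so g = (2 − (-2))/2 = 2.

2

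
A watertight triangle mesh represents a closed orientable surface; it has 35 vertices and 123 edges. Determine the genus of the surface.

Every face is a triangle and each edge borders two faces, so 3F = 2·123, giving F = 82.
χ = V − E + F = 35 − 123 + 82 = -6.
For a closed orientable surface χ = 2 − 2g, so g = (2 − (-6))/2 = 4.

4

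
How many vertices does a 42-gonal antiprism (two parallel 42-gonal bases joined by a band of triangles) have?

An antiprism on an n-gon has two n-gon caps and 2n triangles: V = 2·42 = 84, E = 4·42 = 168, F = 2·42 + 2 = 86.

84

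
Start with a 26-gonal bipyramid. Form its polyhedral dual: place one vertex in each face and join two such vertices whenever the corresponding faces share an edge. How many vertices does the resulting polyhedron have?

The base solid has V = 28, E = 78, F = 52.
The dual swaps V and F and preserves E: V′ = F = 52, E′ = E = 78, F′ = V = 28.

52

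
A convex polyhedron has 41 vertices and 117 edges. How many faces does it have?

Here V − E + F = 2.
F = 2 − V + E = 2 − 41 + 117 = 78.

78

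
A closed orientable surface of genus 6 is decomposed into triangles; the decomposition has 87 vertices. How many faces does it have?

χ = 2 − 2·6 = -10, and every face is a triangle so 3F = 2E.
V − E + F = -10 with E = 3F/2 gives 87 − (3/2 − 1)·F = -10, so F = 194 and E = 291.

194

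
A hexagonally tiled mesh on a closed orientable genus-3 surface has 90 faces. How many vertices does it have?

176

χ = 2 − 2·3 = -4, and every face is a hexagon so 6F = 2E.
E = 6·90/2 = 270. Then V = -4 + E − F = -4 + 270 − 90 = 176.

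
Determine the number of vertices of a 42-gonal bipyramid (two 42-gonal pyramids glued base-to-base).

44

A bipyramid over an n-gon has 2n triangular faces and n + 2 vertices: V = 42 + 2 = 44, E = 3·42 = 126, F = 2·42 = 84.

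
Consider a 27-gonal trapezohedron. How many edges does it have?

108

The n-trapezohedron (dual of the n-antiprism) has V = 2·27 + 2 = 56, E = 4·27 = 108, F = 2·27 = 54.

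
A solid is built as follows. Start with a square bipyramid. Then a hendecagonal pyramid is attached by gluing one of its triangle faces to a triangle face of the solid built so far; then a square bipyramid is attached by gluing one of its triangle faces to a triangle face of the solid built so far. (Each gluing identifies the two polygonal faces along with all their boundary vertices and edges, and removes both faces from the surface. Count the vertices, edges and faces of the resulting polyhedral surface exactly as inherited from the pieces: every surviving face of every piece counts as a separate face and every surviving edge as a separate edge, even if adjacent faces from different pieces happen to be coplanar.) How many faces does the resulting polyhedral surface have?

24

A square bipyramid: V=6, E=12, F=8.
Attach a hendecagonal pyramid (V=12, E=22, F=12) along a 3-gon: merge 3 vertices and 3 edges, delete both glued faces → V=15, E=31, F=18.
Attach a square bipyramid (V=6, E=12, F=8) along a 3-gon: merge 3 vertices and 3 edges, delete both glued faces → V=18, E=40, F=24.
Check: V − E + F = 18 − 40 + 24 = 2.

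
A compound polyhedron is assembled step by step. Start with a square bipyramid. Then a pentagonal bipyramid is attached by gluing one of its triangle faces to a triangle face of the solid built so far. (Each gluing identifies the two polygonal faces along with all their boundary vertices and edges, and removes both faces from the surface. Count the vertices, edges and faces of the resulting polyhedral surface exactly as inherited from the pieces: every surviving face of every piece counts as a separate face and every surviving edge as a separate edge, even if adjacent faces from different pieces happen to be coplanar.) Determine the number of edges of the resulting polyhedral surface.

A square bipyramid: V=6, E=12, F=8.
Attach a pentagonal bipyramid (V=7, E=15, F=10) along a 3-gon: merge 3 vertices and 3 edges, delete both glued faces → V=10, E=24, F=16.
Check: V − E + F = 10 − 24 + 16 = 2.

24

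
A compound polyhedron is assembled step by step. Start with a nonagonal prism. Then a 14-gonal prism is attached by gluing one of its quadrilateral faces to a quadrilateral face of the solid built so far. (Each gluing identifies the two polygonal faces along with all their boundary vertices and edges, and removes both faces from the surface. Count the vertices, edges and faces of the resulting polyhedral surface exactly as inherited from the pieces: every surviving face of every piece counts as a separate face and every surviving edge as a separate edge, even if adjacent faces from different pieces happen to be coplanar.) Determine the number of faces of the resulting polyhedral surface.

A nonagonal prism: V=18, E=27, F=11.
Attach a 14-gonal prism (V=28, E=42, F=16) along a 4-gon: merge 4 vertices and 4 edges, delete both glued faces → V=42, E=65, F=25.
Check: V − E + F = 42 − 65 + 25 = 2.

25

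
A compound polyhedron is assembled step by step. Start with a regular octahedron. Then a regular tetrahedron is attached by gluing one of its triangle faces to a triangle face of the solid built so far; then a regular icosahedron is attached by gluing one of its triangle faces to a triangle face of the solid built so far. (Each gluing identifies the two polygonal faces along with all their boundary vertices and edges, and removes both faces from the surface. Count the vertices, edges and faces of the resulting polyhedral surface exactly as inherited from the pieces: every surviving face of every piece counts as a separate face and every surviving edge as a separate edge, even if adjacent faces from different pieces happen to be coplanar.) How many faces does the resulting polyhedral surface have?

28

A regular octahedron: V=6, E=12, F=8.
Attach a regular tetrahedron (V=4, E=6, F=4) along a 3-gon: merge 3 vertices and 3 edges, delete both glued faces → V=7, E=15, F=10.
Attach a regular icosahedron (V=12, E=30, F=20) along a 3-gon: merge 3 vertices and 3 edges, delete both glued faces → V=16, E=42, F=28.
Check: V − E + F = 16 − 42 + 28 = 2.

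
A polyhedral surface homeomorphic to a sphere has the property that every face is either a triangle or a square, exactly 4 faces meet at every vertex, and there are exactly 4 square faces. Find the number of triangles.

8

Let x be the number of triangles; then F = 4 + x.
Edge–face incidences: 2E = 4·4 + 3·x = 16 + 3x.
Every vertex has degree 4, so 4V = 2E.
Euler: V − E + F = 2 ⇒ (2E)/4 − E + (4 + x) = 2.
Multiply by 8: 2·(2E) − 4·(2E) + 8·(4 + x) = 16, i.e. 32 + 8x − 2·(16 + 3x) = 16.
Collecting terms: 2x = 16, so x = 8.
Then 2E = 16 + 3·8 = 40, so E = 20, V = 2E/4 = 10, F = 4 + 8 = 12.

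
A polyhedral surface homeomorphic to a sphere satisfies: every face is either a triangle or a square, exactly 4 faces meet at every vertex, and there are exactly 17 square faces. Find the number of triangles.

Let x be the number of triangles; then F = 17 + x.
Edge–face incidences: 2E = 4·17 + 3·x = 68 + 3x.
Every vertex has degree 4, so 4V = 2E.
Euler: V − E + F = 2 ⇒ (2E)/4 − E + (17 + x) = 2.
Multiply by 8: 2·(2E) − 4·(2E) + 8·(17 + x) = 16, i.e. 136 + 8x − 2·(68 + 3x) = 16.
Collecting terms: 2x = 16, so x = 8.
Then 2E = 68 + 3·8 = 92, so E = 46, V = 2E/4 = 23, F = 17 + 8 = 25.

8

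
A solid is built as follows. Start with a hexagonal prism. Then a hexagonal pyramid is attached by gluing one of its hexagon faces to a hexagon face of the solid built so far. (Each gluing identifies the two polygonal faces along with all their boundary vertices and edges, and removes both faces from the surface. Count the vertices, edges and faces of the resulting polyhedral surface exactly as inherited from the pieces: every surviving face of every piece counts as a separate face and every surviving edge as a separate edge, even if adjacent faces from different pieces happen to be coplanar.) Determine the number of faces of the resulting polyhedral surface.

A hexagonal prism: V=12, E=18, F=8.
Attach a hexagonal pyramid (V=7, E=12, F=7) along a 6-gon: merge 6 vertices and 6 edges, delete both glued faces → V=13, E=24, F=13.
Check: V − E + F = 13 − 24 + 13 = 2.

13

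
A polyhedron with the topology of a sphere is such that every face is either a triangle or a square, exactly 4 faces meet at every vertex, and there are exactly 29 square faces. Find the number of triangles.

Let x be the number of triangles; then F = 29 + x.
Edge–face incidences: 2E = 4·29 + 3·x = 116 + 3x.
Every vertex has degree 4, so 4V = 2E.
Euler: V − E + F = 2 ⇒ (2E)/4 − E + (29 + x) = 2.
Multiply by 8: 2·(2E) − 4·(2E) + 8·(29 + x) = 16, i.e. 232 + 8x − 2·(116 + 3x) = 16.
Collecting terms: 2x = 16, so x = 8.
Then 2E = 116 + 3·8 = 140, so E = 70, V = 2E/4 = 35, F = 29 + 8 = 37.

8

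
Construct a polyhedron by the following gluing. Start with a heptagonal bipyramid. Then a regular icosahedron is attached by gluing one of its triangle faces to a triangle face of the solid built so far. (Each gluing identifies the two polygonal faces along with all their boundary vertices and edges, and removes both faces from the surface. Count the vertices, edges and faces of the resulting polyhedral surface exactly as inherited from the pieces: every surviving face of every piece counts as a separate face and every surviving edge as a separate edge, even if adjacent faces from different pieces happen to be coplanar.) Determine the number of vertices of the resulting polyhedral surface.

A heptagonal bipyramid: V=9, E=21, F=14.
Attach a regular icosahedron (V=12, E=30, F=20) along a 3-gon: merge 3 vertices and 3 edges, delete both glued faces → V=18, E=48, F=32.
Check: V − E + F = 18 − 48 + 32 = 2.

18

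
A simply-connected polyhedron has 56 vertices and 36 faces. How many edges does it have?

90

Here V − E + F = 2.
E = V + F − (2) = 56 + 36 − (2) = 90.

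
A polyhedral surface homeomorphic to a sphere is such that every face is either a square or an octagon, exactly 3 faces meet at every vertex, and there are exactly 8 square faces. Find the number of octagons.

Let x be the number of octagons; then F = 8 + x.
Edge–face incidences: 2E = 4·8 + 8·x = 32 + 8x.
Every vertex has degree 3, so 3V = 2E.
Euler: V − E + F = 2 ⇒ (2E)/3 − E + (8 + x) = 2.
Multiply by 6: 2·(2E) − 3·(2E) + 6·(8 + x) = 12, i.e. 48 + 6x − (32 + 8x) = 12.
Collecting terms: −2x + 16 = 12, so −2x = −4, so x = 2.
Then 2E = 32 + 8·2 = 48, so E = 24, V = 2E/3 = 16, F = 8 + 2 = 10.

2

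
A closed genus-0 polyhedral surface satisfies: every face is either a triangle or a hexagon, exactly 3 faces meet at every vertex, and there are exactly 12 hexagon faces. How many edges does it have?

42

Let x be the number of triangles; then F = 12 + x.
Edge–face incidences: 2E = 6·12 + 3·x = 72 + 3x.
Every vertex has degree 3, so 3V = 2E.
Euler: V − E + F = 2 ⇒ (2E)/3 − E + (12 + x) = 2.
Multiply by 6: 2·(2E) − 3·(2E) + 6·(12 + x) = 12, i.e. 72 + 6x − (72 + 3x) = 12.
Collecting terms: 3x = 12, so x = 4.
Then 2E = 72 + 3·4 = 84, so E = 42, V = 2E/3 = 28, F = 12 + 4 = 16.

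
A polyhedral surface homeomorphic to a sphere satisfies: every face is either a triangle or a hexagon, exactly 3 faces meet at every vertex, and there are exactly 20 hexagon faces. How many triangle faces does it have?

4

Let x be the number of triangles; then F = 20 + x.
Edge–face incidences: 2E = 6·20 + 3·x = 120 + 3x.
Every vertex has degree 3, so 3V = 2E.
Euler: V − E + F = 2 ⇒ (2E)/3 − E + (20 + x) = 2.
Multiply by 6: 2·(2E) − 3·(2E) + 6·(20 + x) = 12, i.e. 120 + 6x − (120 + 3x) = 12.
Collecting terms: 3x = 12, so x = 4.
Then 2E = 120 + 3·4 = 132, so E = 66, V = 2E/3 = 44, F = 20 + 4 = 24.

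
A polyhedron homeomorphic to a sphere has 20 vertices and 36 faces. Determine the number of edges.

Here V − E + F = 2.
E = V + F − (2) = 20 + 36 − (2) = 54.

54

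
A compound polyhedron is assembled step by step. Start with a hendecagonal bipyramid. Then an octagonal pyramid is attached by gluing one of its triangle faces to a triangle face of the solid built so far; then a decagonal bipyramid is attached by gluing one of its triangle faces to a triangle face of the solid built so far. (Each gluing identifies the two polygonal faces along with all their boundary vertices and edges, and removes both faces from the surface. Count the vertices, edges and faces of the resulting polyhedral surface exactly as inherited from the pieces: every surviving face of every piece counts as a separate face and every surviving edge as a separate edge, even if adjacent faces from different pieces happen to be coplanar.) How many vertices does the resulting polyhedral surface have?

A hendecagonal bipyramid: V=13, E=33, F=22.
Attach an octagonal pyramid (V=9, E=16, F=9) along a 3-gon: merge 3 vertices and 3 edges, delete both glued faces → V=19, E=46, F=29.
Attach a decagonal bipyramid (V=12, E=30, F=20) along a 3-gon: merge 3 vertices and 3 edges, delete both glued faces → V=28, E=73, F=47.
Check: V − E + F = 28 − 73 + 47 = 2.

28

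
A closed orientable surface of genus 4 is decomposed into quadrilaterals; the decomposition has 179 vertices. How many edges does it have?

370

χ = 2 − 2·4 = -6, and every face is a square so 4F = 2E.
V − E + F = -6 with E = 4F/2 gives 179 − (4/2 − 1)·F = -6, so F = 185 and E = 370.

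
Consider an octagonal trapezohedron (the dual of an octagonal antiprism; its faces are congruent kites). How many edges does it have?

32

The n-trapezohedron (dual of the n-antiprism) has V = 2·8 + 2 = 18, E = 4·8 = 32, F = 2·8 = 16.
Check: V − E + F = 18 − 32 + 16 = 2.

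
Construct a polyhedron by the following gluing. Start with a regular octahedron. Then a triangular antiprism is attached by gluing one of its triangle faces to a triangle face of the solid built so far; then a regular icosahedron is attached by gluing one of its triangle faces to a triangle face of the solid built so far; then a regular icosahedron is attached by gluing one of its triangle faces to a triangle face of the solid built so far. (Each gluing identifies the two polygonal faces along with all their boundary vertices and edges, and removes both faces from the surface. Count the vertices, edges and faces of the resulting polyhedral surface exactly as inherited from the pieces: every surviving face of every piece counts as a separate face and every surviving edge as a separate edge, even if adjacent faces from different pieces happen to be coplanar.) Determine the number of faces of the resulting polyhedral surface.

50

A regular octahedron: V=6, E=12, F=8.
Attach a triangular antiprism (V=6, E=12, F=8) along a 3-gon: merge 3 vertices and 3 edges, delete both glued faces → V=9, E=21, F=14.
Attach a regular icosahedron (V=12, E=30, F=20) along a 3-gon: merge 3 vertices and 3 edges, delete both glued faces → V=18, E=48, F=32.
Attach a regular icosahedron (V=12, E=30, F=20) along a 3-gon: merge 3 vertices and 3 edges, delete both glued faces → V=27, E=75, F=50.
Check: V − E + F = 27 − 75 + 50 = 2.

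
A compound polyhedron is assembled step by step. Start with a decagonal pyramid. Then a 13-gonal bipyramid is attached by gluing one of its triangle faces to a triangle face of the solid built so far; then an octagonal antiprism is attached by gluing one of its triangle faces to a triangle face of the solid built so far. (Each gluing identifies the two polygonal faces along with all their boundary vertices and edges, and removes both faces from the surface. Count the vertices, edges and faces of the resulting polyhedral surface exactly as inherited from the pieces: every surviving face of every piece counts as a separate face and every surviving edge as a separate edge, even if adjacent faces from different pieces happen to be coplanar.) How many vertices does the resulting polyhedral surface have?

36

A decagonal pyramid: V=11, E=20, F=11.
Attach a 13-gonal bipyramid (V=15, E=39, F=26) along a 3-gon: merge 3 vertices and 3 edges, delete both glued faces → V=23, E=56, F=35.
Attach an octagonal antiprism (V=16, E=32, F=18) along a 3-gon: merge 3 vertices and 3 edges, delete both glued faces → V=36, E=85, F=51.
Check: V − E + F = 36 − 85 + 51 = 2.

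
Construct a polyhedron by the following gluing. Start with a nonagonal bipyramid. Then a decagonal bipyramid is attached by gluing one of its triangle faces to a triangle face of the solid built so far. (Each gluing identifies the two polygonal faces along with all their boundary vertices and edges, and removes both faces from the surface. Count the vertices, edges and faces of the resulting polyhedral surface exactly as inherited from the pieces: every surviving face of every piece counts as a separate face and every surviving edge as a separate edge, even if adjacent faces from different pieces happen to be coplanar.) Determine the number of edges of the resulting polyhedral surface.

54

A nonagonal bipyramid: V=11, E=27, F=18.
Attach a decagonal bipyramid (V=12, E=30, F=20) along a 3-gon: merge 3 vertices and 3 edges, delete both glued faces → V=20, E=54, F=36.
Check: V − E + F = 20 − 54 + 36 = 2.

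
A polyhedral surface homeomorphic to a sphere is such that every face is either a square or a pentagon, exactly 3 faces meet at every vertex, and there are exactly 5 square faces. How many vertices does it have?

Let x be the number of pentagons; then F = 5 + x.
Edge–face incidences: 2E = 4·5 + 5·x = 20 + 5x.
Every vertex has degree 3, so 3V = 2E.
Euler: V − E + F = 2 ⇒ (2E)/3 − E + (5 + x) = 2.
Multiply by 6: 2·(2E) − 3·(2E) + 6·(5 + x) = 12, i.e. 30 + 6x − (20 + 5x) = 12.
Collecting terms: x + 10 = 12, so x = 2.
Then 2E = 20 + 5·2 = 30, so E = 15, V = 2E/3 = 10, F = 5 + 2 = 7.

10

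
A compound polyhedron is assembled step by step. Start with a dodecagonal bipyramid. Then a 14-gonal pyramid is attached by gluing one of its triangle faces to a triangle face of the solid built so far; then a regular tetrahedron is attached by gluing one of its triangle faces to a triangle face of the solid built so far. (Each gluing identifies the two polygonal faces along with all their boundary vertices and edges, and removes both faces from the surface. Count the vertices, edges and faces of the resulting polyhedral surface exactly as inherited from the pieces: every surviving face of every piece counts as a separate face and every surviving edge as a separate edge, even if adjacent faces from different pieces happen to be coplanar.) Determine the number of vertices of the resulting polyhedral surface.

A dodecagonal bipyramid: V=14, E=36, F=24.
Attach a 14-gonal pyramid (V=15, E=28, F=15) along a 3-gon: merge 3 vertices and 3 edges, delete both glued faces → V=26, E=61, F=37.
Attach a regular tetrahedron (V=4, E=6, F=4) along a 3-gon: merge 3 vertices and 3 edges, delete both glued faces → V=27, E=64, F=39.
Check: V − E + F = 27 − 64 + 39 = 2.

27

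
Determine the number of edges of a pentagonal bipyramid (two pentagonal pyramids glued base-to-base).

A bipyramid over an n-gon has 2n triangular faces and n + 2 vertices: V = 5 + 2 = 7, E = 3·5 = 15, F = 2·5 = 10.

15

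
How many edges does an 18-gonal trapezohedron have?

72

The n-trapezohedron (dual of the n-antiprism) has V = 2·18 + 2 = 38, E = 4·18 = 72, F = 2·18 = 36.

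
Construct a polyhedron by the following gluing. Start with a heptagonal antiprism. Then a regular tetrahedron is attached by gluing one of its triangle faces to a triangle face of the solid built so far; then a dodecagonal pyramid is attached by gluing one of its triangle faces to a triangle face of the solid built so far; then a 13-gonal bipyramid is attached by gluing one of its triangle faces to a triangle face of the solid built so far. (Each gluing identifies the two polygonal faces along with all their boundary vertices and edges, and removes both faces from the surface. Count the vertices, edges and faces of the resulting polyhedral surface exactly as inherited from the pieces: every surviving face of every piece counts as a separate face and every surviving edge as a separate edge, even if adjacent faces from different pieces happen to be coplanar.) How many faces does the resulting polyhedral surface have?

A heptagonal antiprism: V=14, E=28, F=16.
Attach a regular tetrahedron (V=4, E=6, F=4) along a 3-gon: merge 3 vertices and 3 edges, delete both glued faces → V=15, E=31, F=18.
Attach a dodecagonal pyramid (V=13, E=24, F=13) along a 3-gon: merge 3 vertices and 3 edges, delete both glued faces → V=25, E=52, F=29.
Attach a 13-gonal bipyramid (V=15, E=39, F=26) along a 3-gon: merge 3 vertices and 3 edges, delete both glued faces → V=37, E=88, F=53.
Check: V − E + F = 37 − 88 + 53 = 2.

53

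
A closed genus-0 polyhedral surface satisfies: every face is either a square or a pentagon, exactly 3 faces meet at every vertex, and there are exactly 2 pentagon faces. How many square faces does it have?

5

Let x be the number of squares; then F = 2 + x.
Edge–face incidences: 2E = 5·2 + 4·x = 10 + 4x.
Every vertex has degree 3, so 3V = 2E.
Euler: V − E + F = 2 ⇒ (2E)/3 − E + (2 + x) = 2.
Multiply by 6: 2·(2E) − 3·(2E) + 6·(2 + x) = 12, i.e. 12 + 6x − (10 + 4x) = 12.
Collecting terms: 2x + 2 = 12, so 2x = 10, so x = 5.
Then 2E = 10 + 4·5 = 30, so E = 15, V = 2E/3 = 10, F = 2 + 5 = 7.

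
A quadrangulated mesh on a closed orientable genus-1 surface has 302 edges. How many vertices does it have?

151

χ = 2 − 2·1 = 0, and every face is a square so 4F = 2E.
F = 2E/4 = 151. Then V = 0 + E − F = 0 + 302 − 151 = 151.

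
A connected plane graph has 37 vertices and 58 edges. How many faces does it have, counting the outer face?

Euler's formula for a connected plane graph: V − E + F = 2, so F = 2 − 37 + 58 = 23.

23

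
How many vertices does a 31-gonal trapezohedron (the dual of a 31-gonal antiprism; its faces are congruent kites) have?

64

The n-trapezohedron (dual of the n-antiprism) has V = 2·31 + 2 = 64, E = 4·31 = 124, F = 2·31 = 62.
Check: V − E + F = 64 − 124 + 62 = 2.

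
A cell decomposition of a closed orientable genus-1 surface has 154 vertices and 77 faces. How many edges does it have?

For a closed orientable surface of genus 1, χ = 2 − 2·1 = 0.
E = V + F − (0) = 154 + 77 − (0) = 231.

231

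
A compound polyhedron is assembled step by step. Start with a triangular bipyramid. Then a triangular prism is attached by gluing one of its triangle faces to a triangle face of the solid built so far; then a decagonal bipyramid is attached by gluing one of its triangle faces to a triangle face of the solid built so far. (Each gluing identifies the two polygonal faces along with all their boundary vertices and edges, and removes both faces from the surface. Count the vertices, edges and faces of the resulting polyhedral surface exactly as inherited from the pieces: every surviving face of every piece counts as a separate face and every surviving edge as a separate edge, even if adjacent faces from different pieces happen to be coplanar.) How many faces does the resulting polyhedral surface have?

27

A triangular bipyramid: V=5, E=9, F=6.
Attach a triangular prism (V=6, E=9, F=5) along a 3-gon: merge 3 vertices and 3 edges, delete both glued faces → V=8, E=15, F=9.
Attach a decagonal bipyramid (V=12, E=30, F=20) along a 3-gon: merge 3 vertices and 3 edges, delete both glued faces → V=17, E=42, F=27.
Check: V − E + F = 17 − 42 + 27 = 2.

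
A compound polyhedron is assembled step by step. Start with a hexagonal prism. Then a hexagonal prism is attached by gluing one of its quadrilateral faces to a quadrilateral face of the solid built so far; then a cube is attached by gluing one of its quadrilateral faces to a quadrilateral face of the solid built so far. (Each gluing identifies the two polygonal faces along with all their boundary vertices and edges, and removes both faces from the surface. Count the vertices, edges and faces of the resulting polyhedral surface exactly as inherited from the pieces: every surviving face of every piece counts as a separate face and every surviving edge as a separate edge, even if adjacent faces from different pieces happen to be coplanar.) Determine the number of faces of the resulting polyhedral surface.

A hexagonal prism: V=12, E=18, F=8.
Attach a hexagonal prism (V=12, E=18, F=8) along a 4-gon: merge 4 vertices and 4 edges, delete both glued faces → V=20, E=32, F=14.
Attach a cube (V=8, E=12, F=6) along a 4-gon: merge 4 vertices and 4 edges, delete both glued faces → V=24, E=40, F=18.
Check: V − E + F = 24 − 40 + 18 = 2.

18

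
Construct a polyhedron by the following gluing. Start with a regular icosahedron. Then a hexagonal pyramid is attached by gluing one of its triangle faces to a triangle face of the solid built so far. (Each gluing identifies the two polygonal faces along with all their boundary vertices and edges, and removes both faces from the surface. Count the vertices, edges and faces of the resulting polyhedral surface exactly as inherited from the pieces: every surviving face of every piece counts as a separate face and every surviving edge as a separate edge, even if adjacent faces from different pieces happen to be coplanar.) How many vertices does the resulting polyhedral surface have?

A regular icosahedron: V=12, E=30, F=20.
Attach a hexagonal pyramid (V=7, E=12, F=7) along a 3-gon: merge 3 vertices and 3 edges, delete both glued faces → V=16, E=39, F=25.
Check: V − E + F = 16 − 39 + 25 = 2.

16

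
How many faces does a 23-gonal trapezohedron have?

The n-trapezohedron (dual of the n-antiprism) has V = 2·23 + 2 = 48, E = 4·23 = 92, F = 2·23 = 46.

46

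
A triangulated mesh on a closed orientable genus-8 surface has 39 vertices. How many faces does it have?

χ = 2 − 2·8 = -14, and every face is a triangle so 3F = 2E.
V − E + F = -14 with E = 3F/2 gives 39 − (3/2 − 1)·F = -14, so F = 106 and E = 159.

106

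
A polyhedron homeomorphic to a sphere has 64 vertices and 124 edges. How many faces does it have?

62

Here V − E + F = 2.
F = 2 − V + E = 2 − 64 + 124 = 62.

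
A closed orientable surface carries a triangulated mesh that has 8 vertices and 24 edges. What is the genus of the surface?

Every face is a triangle and each edge borders two faces, so 3F = 2·24, giving F = 16.
χ = V − E + F = 8 − 24 + 16 = 0.
For a closed orientable surface χ = 2 − 2g, so g = (2 − (0))/2 = 1.

1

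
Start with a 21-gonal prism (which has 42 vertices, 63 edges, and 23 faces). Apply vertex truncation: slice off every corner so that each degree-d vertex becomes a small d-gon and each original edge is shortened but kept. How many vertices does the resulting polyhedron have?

Truncation replaces each original edge-end by a new vertex, so V′ = 2E = 126.
Each original edge survives, and each old vertex of degree d contributes d new edges; summing degrees gives Σd = 2E, so E′ = E + 2E = 3E = 189.
Each original face survives and each original vertex becomes one new face: F′ = F + V = 65.

126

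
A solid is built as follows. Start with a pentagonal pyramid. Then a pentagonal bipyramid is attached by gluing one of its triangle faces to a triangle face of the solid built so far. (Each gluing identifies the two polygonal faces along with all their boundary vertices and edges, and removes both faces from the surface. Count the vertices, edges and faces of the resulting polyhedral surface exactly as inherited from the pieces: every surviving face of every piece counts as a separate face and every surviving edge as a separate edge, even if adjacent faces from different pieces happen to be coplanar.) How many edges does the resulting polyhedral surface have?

A pentagonal pyramid: V=6, E=10, F=6.
Attach a pentagonal bipyramid (V=7, E=15, F=10) along a 3-gon: merge 3 vertices and 3 edges, delete both glued faces → V=10, E=22, F=14.
Check: V − E + F = 10 − 22 + 14 = 2.

22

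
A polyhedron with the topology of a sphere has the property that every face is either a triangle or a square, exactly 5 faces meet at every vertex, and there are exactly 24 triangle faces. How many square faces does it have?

Let x be the number of squares; then F = 24 + x.
Edge–face incidences: 2E = 3·24 + 4·x = 72 + 4x.
Every vertex has degree 5, so 5V = 2E.
Euler: V − E + F = 2 ⇒ (2E)/5 − E + (24 + x) = 2.
Multiply by 10: 2·(2E) − 5·(2E) + 10·(24 + x) = 20, i.e. 240 + 10x − 3·(72 + 4x) = 20.
Collecting terms: −2x + 24 = 20, so −2x = −4, so x = 2.
Then 2E = 72 + 4·2 = 80, so E = 40, V = 2E/5 = 16, F = 24 + 2 = 26.

2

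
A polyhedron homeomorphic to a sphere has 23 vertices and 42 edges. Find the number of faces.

Here V − E + F = 2.
F = 2 − V + E = 2 − 23 + 42 = 21.

21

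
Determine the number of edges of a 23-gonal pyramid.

A pyramid on an n-gon base has one n-gon and n triangles: V = 23 + 1 = 24, E = 2·23 = 46, F = 23 + 1 = 24.

46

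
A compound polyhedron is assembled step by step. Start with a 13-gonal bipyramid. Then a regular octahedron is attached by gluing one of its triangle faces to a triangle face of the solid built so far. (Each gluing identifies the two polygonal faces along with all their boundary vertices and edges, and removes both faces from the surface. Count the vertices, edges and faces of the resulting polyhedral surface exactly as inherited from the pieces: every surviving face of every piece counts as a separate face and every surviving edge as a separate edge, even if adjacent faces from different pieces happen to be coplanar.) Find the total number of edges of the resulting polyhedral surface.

A 13-gonal bipyramid: V=15, E=39, F=26.
Attach a regular octahedron (V=6, E=12, F=8) along a 3-gon: merge 3 vertices and 3 edges, delete both glued faces → V=18, E=48, F=32.
Check: V − E + F = 18 − 48 + 32 = 2.

48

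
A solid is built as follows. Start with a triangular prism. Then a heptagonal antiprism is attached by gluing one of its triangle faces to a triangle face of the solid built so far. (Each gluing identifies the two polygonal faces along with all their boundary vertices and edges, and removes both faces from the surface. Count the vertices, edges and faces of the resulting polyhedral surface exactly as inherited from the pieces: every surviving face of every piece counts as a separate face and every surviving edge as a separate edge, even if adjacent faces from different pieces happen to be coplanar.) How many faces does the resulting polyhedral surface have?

19

A triangular prism: V=6, E=9, F=5.
Attach a heptagonal antiprism (V=14, E=28, F=16) along a 3-gon: merge 3 vertices and 3 edges, delete both glued faces → V=17, E=34, F=19.
Check: V − E + F = 17 − 34 + 19 = 2.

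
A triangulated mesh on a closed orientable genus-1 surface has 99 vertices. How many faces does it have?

χ = 2 − 2·1 = 0, and every face is a triangle so 3F = 2E.
V − E + F = 0 with E = 3F/2 gives 99 − (3/2 − 1)·F = 0, so F = 198 and E = 297.

198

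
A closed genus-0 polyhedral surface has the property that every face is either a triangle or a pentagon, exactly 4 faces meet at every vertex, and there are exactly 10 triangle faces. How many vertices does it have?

Let x be the number of pentagons; then F = 10 + x.
Edge–face incidences: 2E = 3·10 + 5·x = 30 + 5x.
Every vertex has degree 4, so 4V = 2E.
Euler: V − E + F = 2 ⇒ (2E)/4 − E + (10 + x) = 2.
Multiply by 8: 2·(2E) − 4·(2E) + 8·(10 + x) = 16, i.e. 80 + 8x − 2·(30 + 5x) = 16.
Collecting terms: −2x + 20 = 16, so −2x = −4, so x = 2.
Then 2E = 30 + 5·2 = 40, so E = 20, V = 2E/4 = 10, F = 10 + 2 = 12.

10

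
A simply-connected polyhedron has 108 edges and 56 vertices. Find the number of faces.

Here V − E + F = 2.
F = 2 − V + E = 2 − 56 + 108 = 54.

54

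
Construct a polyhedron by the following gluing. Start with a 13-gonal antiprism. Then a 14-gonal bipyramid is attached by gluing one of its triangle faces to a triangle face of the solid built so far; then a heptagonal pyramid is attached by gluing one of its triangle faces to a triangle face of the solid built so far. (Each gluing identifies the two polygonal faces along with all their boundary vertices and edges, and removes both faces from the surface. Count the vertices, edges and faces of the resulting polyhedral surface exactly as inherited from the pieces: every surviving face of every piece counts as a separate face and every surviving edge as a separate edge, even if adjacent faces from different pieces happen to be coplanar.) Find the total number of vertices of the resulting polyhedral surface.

A 13-gonal antiprism: V=26, E=52, F=28.
Attach a 14-gonal bipyramid (V=16, E=42, F=28) along a 3-gon: merge 3 vertices and 3 edges, delete both glued faces → V=39, E=91, F=54.
Attach a heptagonal pyramid (V=8, E=14, F=8) along a 3-gon: merge 3 vertices and 3 edges, delete both glued faces → V=44, E=102, F=60.
Check: V − E + F = 44 − 102 + 60 = 2.

44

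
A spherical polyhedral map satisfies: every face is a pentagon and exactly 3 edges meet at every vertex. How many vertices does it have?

20

Each face has 5 edges and each edge borders two faces, so 2E = 5F.
Each vertex has degree 3, so 3V = 2E and hence V = 5F/3.
Euler: V − E + F = 2 ⇒ (5F/3) − (5F/2) + F = 2.
Multiply by 6: (10 − 15 + 6)F = 12, i.e. 1F = 12.
So F = 12, E = 5·12/2 = 30, V = 5·12/3 = 20.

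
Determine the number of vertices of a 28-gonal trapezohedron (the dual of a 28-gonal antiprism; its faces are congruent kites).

58

The n-trapezohedron (dual of the n-antiprism) has V = 2·28 + 2 = 58, E = 4·28 = 112, F = 2·28 = 56.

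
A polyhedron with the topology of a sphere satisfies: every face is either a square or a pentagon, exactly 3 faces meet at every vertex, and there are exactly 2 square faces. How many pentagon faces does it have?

8

Let x be the number of pentagons; then F = 2 + x.
Edge–face incidences: 2E = 4·2 + 5·x = 8 + 5x.
Every vertex has degree 3, so 3V = 2E.
Euler: V − E + F = 2 ⇒ (2E)/3 − E + (2 + x) = 2.
Multiply by 6: 2·(2E) − 3·(2E) + 6·(2 + x) = 12, i.e. 12 + 6x − (8 + 5x) = 12.
Collecting terms: x + 4 = 12, so x = 8.
Then 2E = 8 + 5·8 = 48, so E = 24, V = 2E/3 = 16, F = 2 + 8 = 10.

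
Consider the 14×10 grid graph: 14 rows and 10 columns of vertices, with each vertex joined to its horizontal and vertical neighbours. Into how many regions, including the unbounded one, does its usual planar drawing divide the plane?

The grid has V = 14·10 = 140 vertices and E = 14·9 + 10·13 = 256 edges.
F = 2 − V + E = 2 − 140 + 256 = 118.

118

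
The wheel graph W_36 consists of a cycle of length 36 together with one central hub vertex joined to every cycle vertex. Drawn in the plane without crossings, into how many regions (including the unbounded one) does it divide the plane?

37

W_36 has V = 36 + 1 = 37 vertices and E = 2·36 = 72 edges.
By Euler's formula F = 2 − V + E = 2 − 37 + 72 = 37.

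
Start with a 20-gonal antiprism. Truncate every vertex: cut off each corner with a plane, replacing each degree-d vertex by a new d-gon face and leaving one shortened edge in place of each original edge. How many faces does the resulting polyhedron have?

The base solid has V = 40, E = 80, F = 42.
Truncation replaces each original edge-end by a new vertex, so V′ = 2E = 160.
Each original edge survives, and each old vertex of degree d contributes d new edges; summing degrees gives Σd = 2E, so E′ = E + 2E = 3E = 240.
Each original face survives and each original vertex becomes one new face: F′ = F + V = 82.

82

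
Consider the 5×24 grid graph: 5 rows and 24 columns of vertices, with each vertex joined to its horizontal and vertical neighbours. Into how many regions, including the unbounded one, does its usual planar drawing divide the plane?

The grid has V = 5·24 = 120 vertices and E = 5·23 + 24·4 = 211 edges.
F = 2 − V + E = 2 − 120 + 211 = 93.

93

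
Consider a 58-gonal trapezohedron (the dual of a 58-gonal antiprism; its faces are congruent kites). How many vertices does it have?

118

The n-trapezohedron (dual of the n-antiprism) has V = 2·58 + 2 = 118, E = 4·58 = 232, F = 2·58 = 116.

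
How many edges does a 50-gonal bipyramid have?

A bipyramid over an n-gon has 2n triangular faces and n + 2 vertices: V = 50 + 2 = 52, E = 3·50 = 150, F = 2·50 = 100.

150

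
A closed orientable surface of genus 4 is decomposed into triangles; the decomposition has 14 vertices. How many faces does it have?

40

χ = 2 − 2·4 = -6, and every face is a triangle so 3F = 2E.
V − E + F = -6 with E = 3F/2 gives 14 − (3/2 − 1)·F = -6, so F = 40 and E = 60.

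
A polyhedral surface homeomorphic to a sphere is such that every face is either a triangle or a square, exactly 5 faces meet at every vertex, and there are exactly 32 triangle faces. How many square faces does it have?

Let x be the number of squares; then F = 32 + x.
Edge–face incidences: 2E = 3·32 + 4·x = 96 + 4x.
Every vertex has degree 5, so 5V = 2E.
Euler: V − E + F = 2 ⇒ (2E)/5 − E + (32 + x) = 2.
Multiply by 10: 2·(2E) − 5·(2E) + 10·(32 + x) = 20, i.e. 320 + 10x − 3·(96 + 4x) = 20.
Collecting terms: −2x + 32 = 20, so −2x = −12, so x = 6.
Then 2E = 96 + 4·6 = 120, so E = 60, V = 2E/5 = 24, F = 32 + 6 = 38.

6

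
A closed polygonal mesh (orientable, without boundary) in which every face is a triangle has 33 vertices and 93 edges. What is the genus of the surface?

0

Every face is a triangle and each edge borders two faces, so 3F = 2·93, giving F = 62.
χ = V − E + F = 33 − 93 + 62 = 2.
For a closed orientable surface χ = 2 − 2g, so g = (2 − (2))/2 = 0.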